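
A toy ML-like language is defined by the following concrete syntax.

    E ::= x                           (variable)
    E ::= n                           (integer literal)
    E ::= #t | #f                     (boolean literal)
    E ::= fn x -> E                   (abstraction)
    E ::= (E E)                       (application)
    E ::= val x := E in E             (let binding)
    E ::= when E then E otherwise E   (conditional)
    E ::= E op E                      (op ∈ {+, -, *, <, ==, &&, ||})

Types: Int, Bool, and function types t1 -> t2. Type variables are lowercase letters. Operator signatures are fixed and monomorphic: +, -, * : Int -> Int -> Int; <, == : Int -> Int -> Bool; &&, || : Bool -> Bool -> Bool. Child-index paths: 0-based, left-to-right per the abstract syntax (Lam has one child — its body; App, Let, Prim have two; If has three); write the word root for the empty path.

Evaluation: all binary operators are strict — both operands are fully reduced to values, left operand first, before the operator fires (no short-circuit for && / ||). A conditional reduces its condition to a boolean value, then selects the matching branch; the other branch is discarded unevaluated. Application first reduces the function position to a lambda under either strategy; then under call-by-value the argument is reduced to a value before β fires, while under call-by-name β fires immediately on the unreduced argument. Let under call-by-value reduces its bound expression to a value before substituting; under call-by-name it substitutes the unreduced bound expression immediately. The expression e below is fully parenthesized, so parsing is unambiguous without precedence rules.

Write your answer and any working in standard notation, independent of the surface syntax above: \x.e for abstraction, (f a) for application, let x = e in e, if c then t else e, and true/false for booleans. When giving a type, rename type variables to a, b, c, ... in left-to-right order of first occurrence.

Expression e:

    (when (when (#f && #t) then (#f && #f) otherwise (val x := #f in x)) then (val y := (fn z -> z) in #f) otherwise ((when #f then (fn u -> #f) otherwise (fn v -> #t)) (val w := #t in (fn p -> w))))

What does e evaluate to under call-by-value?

Answer: true

Trace:
step 0: (if (if (false && true) then (false && false) else (let x = false in x)) then (let y = (\z.z) in false) else ((if false then (\u.false) else (\v.true)) (let w = true in (\p.w))))
step 1: [delta@0.0] (if (if false then (false && false) else (let x = false in x)) then (let y = (\z.z) in false) else ((if false then (\u.false) else (\v.true)) (let w = true in (\p.w))))
step 2: [if@0] (if (let x = false in x) then (let y = (\z.z) in false) else ((if false then (\u.false) else (\v.true)) (let w = true in (\p.w))))
step 3: [let@0] (if false then (let y = (\z.z) in false) else ((if false then (\u.false) else (\v.true)) (let w = true in (\p.w))))
step 4: [if@root] ((if false then (\u.false) else (\v.true)) (let w = true in (\p.w)))
step 5: [if@0] ((\v.true) (let w = true in (\p.w)))
step 6: [let@1] ((\v.true) (\p.true))
step 7: [beta@root] true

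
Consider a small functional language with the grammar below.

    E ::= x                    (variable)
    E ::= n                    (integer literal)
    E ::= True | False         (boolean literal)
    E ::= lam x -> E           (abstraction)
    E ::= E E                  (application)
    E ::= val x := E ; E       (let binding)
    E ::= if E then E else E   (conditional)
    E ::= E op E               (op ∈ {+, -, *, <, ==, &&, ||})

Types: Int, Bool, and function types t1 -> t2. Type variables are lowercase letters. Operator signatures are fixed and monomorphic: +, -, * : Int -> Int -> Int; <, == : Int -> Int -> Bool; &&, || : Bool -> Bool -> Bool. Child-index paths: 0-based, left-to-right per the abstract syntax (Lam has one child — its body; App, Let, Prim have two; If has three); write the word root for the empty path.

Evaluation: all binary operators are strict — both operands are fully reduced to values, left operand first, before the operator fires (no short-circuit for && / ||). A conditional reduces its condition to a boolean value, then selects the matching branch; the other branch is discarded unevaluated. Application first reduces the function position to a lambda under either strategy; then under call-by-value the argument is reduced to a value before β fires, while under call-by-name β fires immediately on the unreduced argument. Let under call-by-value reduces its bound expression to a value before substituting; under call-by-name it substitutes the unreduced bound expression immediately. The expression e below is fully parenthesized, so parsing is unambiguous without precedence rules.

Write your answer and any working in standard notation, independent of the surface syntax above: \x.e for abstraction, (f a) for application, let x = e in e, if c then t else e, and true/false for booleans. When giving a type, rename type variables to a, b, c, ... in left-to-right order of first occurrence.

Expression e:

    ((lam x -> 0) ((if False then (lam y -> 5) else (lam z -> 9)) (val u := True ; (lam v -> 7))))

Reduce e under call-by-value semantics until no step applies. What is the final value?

Trace:
step 0: ((\x.0) ((if false then (\y.5) else (\z.9)) (let u = true in (\v.7))))
step 1: [if@1.0] ((\x.0) ((\z.9) (let u = true in (\v.7))))
step 2: [let@1.1] ((\x.0) ((\z.9) (\v.7)))
step 3: [beta@1] ((\x.0) 9)
step 4: [beta@root] 0

Answer: 0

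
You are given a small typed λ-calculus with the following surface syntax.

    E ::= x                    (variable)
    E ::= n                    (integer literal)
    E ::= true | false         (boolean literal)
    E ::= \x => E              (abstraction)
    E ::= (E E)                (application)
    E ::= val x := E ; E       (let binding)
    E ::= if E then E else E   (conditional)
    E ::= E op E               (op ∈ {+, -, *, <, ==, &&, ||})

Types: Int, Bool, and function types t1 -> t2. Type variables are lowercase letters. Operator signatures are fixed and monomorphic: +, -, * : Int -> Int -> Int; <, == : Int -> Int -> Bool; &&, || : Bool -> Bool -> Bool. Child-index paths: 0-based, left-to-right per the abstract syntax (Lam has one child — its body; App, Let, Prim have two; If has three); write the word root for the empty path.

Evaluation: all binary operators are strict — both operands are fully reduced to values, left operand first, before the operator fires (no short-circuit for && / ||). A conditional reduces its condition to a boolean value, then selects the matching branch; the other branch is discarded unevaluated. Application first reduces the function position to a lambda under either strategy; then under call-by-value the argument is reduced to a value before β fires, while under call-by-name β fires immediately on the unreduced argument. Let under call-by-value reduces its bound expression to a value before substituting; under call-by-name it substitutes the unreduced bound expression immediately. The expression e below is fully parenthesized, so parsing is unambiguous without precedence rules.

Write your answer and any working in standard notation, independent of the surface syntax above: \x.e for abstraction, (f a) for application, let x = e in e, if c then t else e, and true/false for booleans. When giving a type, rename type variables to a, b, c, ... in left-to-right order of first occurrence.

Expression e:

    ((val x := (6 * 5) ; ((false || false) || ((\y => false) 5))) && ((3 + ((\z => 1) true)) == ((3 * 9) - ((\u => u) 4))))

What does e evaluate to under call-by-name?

Trace:
step 0: ((let x = (6 * 5) in ((false || false) || ((\y.false) 5))) && ((3 + ((\z.1) true)) == ((3 * 9) - ((\u.u) 4))))
step 1: [let@0] (((false || false) || ((\y.false) 5)) && ((3 + ((\z.1) true)) == ((3 * 9) - ((\u.u) 4))))
step 2: [delta@0.0] ((false || ((\y.false) 5)) && ((3 + ((\z.1) true)) == ((3 * 9) - ((\u.u) 4))))
step 3: [beta@0.1] ((false || false) && ((3 + ((\z.1) true)) == ((3 * 9) - ((\u.u) 4))))
step 4: [delta@0] (false && ((3 + ((\z.1) true)) == ((3 * 9) - ((\u.u) 4))))
step 5: [beta@1.0.1] (false && ((3 + 1) == ((3 * 9) - ((\u.u) 4))))
step 6: [delta@1.0] (false && (4 == ((3 * 9) - ((\u.u) 4))))
step 7: [delta@1.1.0] (false && (4 == (27 - ((\u.u) 4))))
step 8: [beta@1.1.1] (false && (4 == (27 - 4)))
step 9: [delta@1.1] (false && (4 == 23))
step 10: [delta@1] (false && false)
step 11: [delta@root] false

Answer: false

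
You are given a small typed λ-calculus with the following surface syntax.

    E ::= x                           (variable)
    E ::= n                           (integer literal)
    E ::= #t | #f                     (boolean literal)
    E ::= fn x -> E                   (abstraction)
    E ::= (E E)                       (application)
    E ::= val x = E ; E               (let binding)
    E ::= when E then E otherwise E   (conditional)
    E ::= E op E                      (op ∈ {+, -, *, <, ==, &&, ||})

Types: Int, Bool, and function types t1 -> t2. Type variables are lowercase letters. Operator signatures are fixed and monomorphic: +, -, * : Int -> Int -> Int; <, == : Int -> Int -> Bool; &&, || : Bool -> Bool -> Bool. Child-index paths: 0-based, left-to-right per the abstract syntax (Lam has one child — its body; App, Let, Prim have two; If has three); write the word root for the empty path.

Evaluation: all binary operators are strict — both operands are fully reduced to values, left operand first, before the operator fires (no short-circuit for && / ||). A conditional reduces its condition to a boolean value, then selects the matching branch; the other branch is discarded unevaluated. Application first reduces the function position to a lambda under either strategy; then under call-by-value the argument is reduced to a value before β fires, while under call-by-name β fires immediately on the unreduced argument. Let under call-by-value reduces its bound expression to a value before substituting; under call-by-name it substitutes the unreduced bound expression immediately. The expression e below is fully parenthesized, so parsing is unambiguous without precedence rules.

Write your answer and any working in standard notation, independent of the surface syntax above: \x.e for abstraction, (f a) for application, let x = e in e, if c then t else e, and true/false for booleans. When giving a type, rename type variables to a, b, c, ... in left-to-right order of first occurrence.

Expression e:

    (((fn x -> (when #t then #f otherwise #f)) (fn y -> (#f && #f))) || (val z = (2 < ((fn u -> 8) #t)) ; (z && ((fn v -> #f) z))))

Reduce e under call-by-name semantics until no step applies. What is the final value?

Answer: false

Trace:
step 0: (((\x.(if true then false else false)) (\y.(false && false))) || (let z = (2 < ((\u.8) true)) in (z && ((\v.false) z))))
step 1: [beta@0] ((if true then false else false) || (let z = (2 < ((\u.8) true)) in (z && ((\v.false) z))))
step 2: [if@0] (false || (let z = (2 < ((\u.8) true)) in (z && ((\v.false) z))))
step 3: [let@1] (false || ((2 < ((\u.8) true)) && ((\v.false) (2 < ((\u.8) true)))))
step 4: [beta@1.0.1] (false || ((2 < 8) && ((\v.false) (2 < ((\u.8) true)))))
step 5: [delta@1.0] (false || (true && ((\v.false) (2 < ((\u.8) true)))))
step 6: [beta@1.1] (false || (true && false))
step 7: [delta@1] (false || false)
step 8: [delta@root] false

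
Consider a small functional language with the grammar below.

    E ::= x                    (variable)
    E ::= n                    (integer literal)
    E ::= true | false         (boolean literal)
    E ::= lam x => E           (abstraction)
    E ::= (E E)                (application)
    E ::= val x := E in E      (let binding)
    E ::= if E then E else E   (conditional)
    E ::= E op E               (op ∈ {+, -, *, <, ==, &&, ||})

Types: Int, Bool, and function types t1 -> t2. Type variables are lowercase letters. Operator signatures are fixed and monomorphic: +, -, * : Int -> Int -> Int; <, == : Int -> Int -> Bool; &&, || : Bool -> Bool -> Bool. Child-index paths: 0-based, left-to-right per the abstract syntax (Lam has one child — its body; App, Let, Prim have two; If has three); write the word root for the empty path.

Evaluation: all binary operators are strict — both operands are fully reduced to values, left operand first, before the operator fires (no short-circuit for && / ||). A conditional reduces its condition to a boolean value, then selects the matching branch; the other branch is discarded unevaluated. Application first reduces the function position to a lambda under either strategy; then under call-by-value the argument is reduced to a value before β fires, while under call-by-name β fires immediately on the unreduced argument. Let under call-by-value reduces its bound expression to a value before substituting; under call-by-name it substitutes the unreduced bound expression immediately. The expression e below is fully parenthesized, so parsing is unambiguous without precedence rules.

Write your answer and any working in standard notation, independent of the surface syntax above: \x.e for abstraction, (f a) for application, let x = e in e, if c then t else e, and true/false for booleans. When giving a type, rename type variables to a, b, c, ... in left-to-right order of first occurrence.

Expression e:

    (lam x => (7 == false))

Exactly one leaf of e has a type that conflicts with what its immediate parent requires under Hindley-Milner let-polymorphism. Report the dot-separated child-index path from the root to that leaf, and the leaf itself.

Derivation:
  unify Int ~ Int
  unify Bool ~ Int
  FAIL: mismatch Bool ~ Int

Answer: 0.1 : false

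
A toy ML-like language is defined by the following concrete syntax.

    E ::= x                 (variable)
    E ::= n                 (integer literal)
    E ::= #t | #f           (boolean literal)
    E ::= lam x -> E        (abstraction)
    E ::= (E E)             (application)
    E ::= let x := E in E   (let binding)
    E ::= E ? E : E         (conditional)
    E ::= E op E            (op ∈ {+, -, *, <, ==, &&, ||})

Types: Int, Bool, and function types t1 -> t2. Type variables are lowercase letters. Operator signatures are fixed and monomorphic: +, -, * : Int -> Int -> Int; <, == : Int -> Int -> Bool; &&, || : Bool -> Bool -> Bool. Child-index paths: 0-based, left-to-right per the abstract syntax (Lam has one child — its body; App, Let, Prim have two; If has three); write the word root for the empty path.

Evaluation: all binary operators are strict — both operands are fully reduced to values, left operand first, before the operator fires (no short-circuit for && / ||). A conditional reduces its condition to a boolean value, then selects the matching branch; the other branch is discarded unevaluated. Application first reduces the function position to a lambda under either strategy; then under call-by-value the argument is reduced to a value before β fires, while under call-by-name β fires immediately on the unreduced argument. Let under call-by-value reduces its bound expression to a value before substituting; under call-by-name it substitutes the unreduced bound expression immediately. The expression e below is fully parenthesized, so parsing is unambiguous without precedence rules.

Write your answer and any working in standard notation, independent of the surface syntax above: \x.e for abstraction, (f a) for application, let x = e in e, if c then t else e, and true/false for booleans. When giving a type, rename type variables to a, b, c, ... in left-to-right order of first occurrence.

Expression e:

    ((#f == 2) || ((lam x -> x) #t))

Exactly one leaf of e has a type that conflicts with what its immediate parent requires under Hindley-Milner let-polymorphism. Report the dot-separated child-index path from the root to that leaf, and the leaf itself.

Trace:
  unify Bool ~ Int
  FAIL: mismatch Bool ~ Int

Answer: 0.0 : false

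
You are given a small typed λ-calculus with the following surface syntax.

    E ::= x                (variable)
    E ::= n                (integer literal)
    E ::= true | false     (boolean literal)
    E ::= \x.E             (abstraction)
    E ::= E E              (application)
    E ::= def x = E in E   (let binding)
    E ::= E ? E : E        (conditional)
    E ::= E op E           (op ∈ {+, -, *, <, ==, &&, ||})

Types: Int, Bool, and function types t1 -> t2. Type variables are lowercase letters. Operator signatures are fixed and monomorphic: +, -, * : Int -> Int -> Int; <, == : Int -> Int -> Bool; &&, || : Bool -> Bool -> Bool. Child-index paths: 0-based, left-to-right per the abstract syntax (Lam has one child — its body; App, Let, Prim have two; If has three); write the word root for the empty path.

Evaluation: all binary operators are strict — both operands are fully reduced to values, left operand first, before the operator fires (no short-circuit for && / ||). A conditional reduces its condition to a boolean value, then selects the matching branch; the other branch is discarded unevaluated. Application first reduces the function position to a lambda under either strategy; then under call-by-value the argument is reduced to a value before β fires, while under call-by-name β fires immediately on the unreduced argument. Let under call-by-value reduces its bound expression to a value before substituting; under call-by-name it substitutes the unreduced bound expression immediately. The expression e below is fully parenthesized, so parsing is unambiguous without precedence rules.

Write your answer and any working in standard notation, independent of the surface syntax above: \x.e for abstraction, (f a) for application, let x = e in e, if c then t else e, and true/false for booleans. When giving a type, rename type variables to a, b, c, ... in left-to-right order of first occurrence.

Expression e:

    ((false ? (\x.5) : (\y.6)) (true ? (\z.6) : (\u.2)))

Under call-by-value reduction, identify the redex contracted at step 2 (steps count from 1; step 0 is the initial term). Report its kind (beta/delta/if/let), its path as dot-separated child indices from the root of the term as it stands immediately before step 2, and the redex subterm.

Trace:
step 0: ((if false then (\x.5) else (\y.6)) (if true then (\z.6) else (\u.2)))
step 1: [if@0] ((\y.6) (if true then (\z.6) else (\u.2)))
step 2: [if@1] ((\y.6) (\z.6))

Answer: if at 1 : (if true then (\z.6) else (\u.2))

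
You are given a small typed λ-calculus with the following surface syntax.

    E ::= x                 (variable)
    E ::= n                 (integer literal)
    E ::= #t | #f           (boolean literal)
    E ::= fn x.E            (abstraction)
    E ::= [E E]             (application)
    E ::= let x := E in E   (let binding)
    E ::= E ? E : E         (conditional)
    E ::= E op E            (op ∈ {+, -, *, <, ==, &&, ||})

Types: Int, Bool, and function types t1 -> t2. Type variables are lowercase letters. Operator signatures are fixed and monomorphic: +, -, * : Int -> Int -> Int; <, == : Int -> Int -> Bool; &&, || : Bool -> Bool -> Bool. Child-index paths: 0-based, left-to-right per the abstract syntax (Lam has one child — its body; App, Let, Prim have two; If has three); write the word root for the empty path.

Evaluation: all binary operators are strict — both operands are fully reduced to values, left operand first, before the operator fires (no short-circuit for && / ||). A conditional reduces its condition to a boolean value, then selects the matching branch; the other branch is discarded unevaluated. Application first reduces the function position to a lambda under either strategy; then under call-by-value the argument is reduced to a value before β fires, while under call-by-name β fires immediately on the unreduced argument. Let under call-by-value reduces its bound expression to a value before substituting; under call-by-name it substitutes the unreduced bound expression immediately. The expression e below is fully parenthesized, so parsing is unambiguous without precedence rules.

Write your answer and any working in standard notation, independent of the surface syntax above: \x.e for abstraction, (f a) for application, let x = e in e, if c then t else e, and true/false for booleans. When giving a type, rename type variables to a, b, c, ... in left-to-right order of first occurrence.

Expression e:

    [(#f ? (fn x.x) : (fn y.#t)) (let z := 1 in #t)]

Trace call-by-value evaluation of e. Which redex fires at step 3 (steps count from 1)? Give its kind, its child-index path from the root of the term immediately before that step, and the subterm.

Trace:
step 0: ((if false then (\x.x) else (\y.true)) (let z = 1 in true))
step 1: [if@0] ((\y.true) (let z = 1 in true))
step 2: [let@1] ((\y.true) true)
step 3: [beta@root] true

Answer: beta at root : ((\y.true) true)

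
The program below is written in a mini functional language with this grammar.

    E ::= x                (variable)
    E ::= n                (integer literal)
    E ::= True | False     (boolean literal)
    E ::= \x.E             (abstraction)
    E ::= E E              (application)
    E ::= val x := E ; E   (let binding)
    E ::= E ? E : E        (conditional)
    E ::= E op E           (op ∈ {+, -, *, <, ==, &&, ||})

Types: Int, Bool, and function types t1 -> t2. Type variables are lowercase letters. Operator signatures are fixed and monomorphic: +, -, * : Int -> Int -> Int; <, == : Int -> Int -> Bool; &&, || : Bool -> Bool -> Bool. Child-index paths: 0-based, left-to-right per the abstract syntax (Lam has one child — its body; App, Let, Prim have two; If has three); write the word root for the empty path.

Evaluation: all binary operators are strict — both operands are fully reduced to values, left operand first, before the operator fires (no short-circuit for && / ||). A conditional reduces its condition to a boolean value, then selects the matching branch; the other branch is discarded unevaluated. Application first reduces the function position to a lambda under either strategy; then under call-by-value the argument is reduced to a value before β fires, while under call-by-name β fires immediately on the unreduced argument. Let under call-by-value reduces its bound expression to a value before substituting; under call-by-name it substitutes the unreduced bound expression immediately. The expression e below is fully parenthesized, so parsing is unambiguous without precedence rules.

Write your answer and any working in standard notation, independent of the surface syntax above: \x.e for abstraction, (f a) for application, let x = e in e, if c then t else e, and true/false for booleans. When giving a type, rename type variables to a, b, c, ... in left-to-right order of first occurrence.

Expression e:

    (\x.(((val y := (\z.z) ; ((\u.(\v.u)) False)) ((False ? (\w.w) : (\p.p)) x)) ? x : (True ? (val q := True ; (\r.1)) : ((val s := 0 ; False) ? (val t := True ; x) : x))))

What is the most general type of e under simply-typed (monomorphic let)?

Answer: (a -> Int) -> a -> Int

Derivation:
z : b
\z._ : b -> b
let y : b -> b
u : c
\v._ : d -> c
\u._ : c -> d -> c
  unify c -> d -> c ~ Bool -> e
  unify c ~ Bool
  unify d -> Bool ~ e
_ _ : d -> Bool
  unify Bool ~ Bool
w : f
\w._ : f -> f
p : g
\p._ : g -> g
  unify f -> f ~ g -> g
  unify f ~ g
  unify g ~ g
x : a
  unify g -> g ~ a -> h
  unify g ~ a
  unify a ~ h
_ _ : h
  unify d -> Bool ~ h -> i
  unify d ~ h
  unify Bool ~ i
_ _ : Bool
  unify Bool ~ Bool
x : h
  unify Bool ~ Bool
let q : Bool
\r._ : j -> Int
let s : Int
  unify Bool ~ Bool
let t : Bool
x : h
x : h
  unify h ~ h
  unify j -> Int ~ h
  unify j -> Int ~ j -> Int
  unify j ~ j
  unify Int ~ Int
\x._ : (j -> Int) -> j -> Int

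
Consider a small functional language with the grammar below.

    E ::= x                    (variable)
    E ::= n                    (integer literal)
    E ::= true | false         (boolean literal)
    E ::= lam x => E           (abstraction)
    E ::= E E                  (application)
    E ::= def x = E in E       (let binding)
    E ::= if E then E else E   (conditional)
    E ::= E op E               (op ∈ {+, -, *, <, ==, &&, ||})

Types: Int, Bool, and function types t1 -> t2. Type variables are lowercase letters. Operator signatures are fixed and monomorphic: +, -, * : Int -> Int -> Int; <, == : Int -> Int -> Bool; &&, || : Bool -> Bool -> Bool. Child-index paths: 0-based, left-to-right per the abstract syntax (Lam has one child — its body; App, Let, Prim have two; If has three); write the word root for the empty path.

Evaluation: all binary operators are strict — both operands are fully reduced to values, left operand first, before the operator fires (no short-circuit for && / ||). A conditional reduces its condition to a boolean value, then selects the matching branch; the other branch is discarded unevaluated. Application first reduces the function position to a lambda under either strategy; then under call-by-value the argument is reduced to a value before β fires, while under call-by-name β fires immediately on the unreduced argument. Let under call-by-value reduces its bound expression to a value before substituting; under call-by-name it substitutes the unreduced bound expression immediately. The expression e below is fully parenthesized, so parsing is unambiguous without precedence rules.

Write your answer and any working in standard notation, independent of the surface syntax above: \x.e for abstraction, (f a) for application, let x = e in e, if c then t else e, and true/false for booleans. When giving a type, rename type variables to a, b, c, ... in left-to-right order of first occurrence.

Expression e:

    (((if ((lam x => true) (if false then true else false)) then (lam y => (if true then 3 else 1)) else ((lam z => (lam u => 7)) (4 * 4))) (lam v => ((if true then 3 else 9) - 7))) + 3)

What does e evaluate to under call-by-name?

Answer: 6

Derivation:
step 0: (((if ((\x.true) (if false then true else false)) then (\y.(if true then 3 else 1)) else ((\z.(\u.7)) (4 * 4))) (\v.((if true then 3 else 9) - 7))) + 3)
step 1: [beta@0.0.0] (((if true then (\y.(if true then 3 else 1)) else ((\z.(\u.7)) (4 * 4))) (\v.((if true then 3 else 9) - 7))) + 3)
step 2: [if@0.0] (((\y.(if true then 3 else 1)) (\v.((if true then 3 else 9) - 7))) + 3)
step 3: [beta@0] ((if true then 3 else 1) + 3)
step 4: [if@0] (3 + 3)
step 5: [delta@root] 6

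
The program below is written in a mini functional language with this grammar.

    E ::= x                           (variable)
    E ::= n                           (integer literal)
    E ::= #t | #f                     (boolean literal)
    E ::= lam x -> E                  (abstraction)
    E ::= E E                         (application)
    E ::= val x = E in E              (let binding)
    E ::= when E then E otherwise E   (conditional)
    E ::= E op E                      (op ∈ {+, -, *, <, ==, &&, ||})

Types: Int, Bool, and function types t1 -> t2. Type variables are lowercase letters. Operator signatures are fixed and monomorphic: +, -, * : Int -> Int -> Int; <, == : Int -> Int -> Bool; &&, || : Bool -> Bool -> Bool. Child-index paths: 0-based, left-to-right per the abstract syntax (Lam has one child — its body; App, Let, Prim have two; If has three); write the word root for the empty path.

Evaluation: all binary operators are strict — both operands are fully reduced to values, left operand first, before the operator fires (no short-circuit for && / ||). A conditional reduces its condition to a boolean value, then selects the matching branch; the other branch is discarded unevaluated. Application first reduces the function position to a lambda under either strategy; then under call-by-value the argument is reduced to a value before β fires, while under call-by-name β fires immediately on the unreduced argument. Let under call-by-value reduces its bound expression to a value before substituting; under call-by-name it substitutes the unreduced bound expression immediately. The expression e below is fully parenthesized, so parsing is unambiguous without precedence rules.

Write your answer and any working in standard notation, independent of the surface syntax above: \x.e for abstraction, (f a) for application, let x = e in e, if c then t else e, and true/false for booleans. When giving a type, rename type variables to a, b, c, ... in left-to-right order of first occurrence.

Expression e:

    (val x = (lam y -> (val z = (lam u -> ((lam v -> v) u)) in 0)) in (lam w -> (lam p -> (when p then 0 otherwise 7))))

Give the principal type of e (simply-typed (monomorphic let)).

Answer: a -> Bool -> Int

Working:
v : c
\v._ : c -> c
u : b
  unify c -> c ~ b -> d
  unify c ~ b
  unify b ~ d
_ _ : d
\u._ : d -> d
let z : d -> d
\y._ : a -> Int
let x : a -> Int
p : f
  unify f ~ Bool
  unify Int ~ Int
\p._ : Bool -> Int
\w._ : e -> Bool -> Int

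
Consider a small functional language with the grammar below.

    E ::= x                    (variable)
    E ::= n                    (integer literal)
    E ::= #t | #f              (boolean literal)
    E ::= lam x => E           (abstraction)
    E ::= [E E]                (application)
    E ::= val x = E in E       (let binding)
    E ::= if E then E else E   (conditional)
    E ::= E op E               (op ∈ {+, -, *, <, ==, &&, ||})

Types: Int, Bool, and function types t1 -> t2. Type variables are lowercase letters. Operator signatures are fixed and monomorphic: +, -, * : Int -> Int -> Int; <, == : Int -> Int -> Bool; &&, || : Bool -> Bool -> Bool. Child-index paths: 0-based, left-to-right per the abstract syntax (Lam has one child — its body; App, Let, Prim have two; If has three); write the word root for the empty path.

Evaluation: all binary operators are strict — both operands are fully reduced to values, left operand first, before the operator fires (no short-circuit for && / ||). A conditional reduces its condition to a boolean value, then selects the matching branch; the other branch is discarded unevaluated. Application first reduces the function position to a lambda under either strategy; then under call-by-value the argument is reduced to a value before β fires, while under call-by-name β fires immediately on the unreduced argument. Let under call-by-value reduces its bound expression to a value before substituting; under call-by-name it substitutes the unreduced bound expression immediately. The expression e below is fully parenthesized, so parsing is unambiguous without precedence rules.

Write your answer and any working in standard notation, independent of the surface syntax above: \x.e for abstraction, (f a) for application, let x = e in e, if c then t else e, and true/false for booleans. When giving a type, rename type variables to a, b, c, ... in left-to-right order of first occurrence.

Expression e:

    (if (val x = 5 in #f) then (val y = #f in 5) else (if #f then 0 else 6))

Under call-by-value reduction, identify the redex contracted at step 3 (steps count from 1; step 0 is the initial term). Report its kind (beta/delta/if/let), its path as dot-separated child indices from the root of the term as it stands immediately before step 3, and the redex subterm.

Working:
step 0: (if (let x = 5 in false) then (let y = false in 5) else (if false then 0 else 6))
step 1: [let@0] (if false then (let y = false in 5) else (if false then 0 else 6))
step 2: [if@root] (if false then 0 else 6)
step 3: [if@root] 6

Answer: if at root : (if false then 0 else 6)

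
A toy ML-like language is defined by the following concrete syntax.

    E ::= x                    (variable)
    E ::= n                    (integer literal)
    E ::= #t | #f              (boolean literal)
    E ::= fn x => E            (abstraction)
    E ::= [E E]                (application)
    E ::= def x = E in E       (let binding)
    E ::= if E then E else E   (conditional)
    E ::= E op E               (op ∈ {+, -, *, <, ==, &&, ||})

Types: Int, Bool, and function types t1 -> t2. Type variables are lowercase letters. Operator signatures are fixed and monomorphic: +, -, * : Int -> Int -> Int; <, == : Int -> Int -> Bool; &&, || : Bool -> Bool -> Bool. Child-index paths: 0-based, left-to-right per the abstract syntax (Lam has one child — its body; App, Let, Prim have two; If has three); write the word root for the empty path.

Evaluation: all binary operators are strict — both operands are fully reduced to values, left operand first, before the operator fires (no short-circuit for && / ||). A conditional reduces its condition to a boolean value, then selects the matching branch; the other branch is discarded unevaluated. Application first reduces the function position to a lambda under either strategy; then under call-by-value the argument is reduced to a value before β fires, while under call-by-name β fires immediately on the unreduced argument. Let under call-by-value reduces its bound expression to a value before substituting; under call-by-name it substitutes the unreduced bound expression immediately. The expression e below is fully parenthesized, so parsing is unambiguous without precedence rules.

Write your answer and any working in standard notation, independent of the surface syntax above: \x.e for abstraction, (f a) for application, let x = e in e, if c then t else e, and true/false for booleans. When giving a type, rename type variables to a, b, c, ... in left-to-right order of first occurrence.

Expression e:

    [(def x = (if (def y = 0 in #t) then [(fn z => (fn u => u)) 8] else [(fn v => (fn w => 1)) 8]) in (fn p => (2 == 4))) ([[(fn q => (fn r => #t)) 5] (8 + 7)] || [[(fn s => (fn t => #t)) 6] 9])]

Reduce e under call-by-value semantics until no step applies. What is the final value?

Working:
step 0: ((let x = (if (let y = 0 in true) then ((\z.(\u.u)) 8) else ((\v.(\w.1)) 8)) in (\p.(2 == 4))) ((((\q.(\r.true)) 5) (8 + 7)) || (((\s.(\t.true)) 6) 9)))
step 1: [let@0.0.0] ((let x = (if true then ((\z.(\u.u)) 8) else ((\v.(\w.1)) 8)) in (\p.(2 == 4))) ((((\q.(\r.true)) 5) (8 + 7)) || (((\s.(\t.true)) 6) 9)))
step 2: [if@0.0] ((let x = ((\z.(\u.u)) 8) in (\p.(2 == 4))) ((((\q.(\r.true)) 5) (8 + 7)) || (((\s.(\t.true)) 6) 9)))
step 3: [beta@0.0] ((let x = (\u.u) in (\p.(2 == 4))) ((((\q.(\r.true)) 5) (8 + 7)) || (((\s.(\t.true)) 6) 9)))
step 4: [let@0] ((\p.(2 == 4)) ((((\q.(\r.true)) 5) (8 + 7)) || (((\s.(\t.true)) 6) 9)))
step 5: [beta@1.0.0] ((\p.(2 == 4)) (((\r.true) (8 + 7)) || (((\s.(\t.true)) 6) 9)))
step 6: [delta@1.0.1] ((\p.(2 == 4)) (((\r.true) 15) || (((\s.(\t.true)) 6) 9)))
step 7: [beta@1.0] ((\p.(2 == 4)) (true || (((\s.(\t.true)) 6) 9)))
step 8: [beta@1.1.0] ((\p.(2 == 4)) (true || ((\t.true) 9)))
step 9: [beta@1.1] ((\p.(2 == 4)) (true || true))
step 10: [delta@1] ((\p.(2 == 4)) true)
step 11: [beta@root] (2 == 4)
step 12: [delta@root] false

Answer: false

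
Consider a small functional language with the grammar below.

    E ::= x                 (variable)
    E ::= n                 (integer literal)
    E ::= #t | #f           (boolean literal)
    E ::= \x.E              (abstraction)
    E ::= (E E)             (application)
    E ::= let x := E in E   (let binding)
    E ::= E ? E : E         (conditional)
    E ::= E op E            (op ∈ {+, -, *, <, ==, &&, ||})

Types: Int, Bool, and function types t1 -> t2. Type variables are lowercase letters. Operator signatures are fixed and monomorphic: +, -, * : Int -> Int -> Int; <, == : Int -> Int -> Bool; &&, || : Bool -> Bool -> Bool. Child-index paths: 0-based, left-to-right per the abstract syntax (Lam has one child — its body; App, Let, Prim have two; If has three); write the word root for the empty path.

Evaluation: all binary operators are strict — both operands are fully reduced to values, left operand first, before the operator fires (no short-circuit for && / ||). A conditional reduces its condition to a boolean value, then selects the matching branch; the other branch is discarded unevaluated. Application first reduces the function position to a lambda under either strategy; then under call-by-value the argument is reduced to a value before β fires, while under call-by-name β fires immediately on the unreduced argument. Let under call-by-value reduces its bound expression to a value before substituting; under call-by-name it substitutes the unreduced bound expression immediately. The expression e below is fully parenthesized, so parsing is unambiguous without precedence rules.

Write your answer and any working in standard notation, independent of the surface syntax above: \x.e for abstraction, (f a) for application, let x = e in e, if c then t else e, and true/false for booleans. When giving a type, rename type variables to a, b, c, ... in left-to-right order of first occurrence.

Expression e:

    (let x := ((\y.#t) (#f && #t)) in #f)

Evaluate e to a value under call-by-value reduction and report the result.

Answer: false

Derivation:
step 0: (let x = ((\y.true) (false && true)) in false)
step 1: [delta@0.1] (let x = ((\y.true) false) in false)
step 2: [beta@0] (let x = true in false)
step 3: [let@root] false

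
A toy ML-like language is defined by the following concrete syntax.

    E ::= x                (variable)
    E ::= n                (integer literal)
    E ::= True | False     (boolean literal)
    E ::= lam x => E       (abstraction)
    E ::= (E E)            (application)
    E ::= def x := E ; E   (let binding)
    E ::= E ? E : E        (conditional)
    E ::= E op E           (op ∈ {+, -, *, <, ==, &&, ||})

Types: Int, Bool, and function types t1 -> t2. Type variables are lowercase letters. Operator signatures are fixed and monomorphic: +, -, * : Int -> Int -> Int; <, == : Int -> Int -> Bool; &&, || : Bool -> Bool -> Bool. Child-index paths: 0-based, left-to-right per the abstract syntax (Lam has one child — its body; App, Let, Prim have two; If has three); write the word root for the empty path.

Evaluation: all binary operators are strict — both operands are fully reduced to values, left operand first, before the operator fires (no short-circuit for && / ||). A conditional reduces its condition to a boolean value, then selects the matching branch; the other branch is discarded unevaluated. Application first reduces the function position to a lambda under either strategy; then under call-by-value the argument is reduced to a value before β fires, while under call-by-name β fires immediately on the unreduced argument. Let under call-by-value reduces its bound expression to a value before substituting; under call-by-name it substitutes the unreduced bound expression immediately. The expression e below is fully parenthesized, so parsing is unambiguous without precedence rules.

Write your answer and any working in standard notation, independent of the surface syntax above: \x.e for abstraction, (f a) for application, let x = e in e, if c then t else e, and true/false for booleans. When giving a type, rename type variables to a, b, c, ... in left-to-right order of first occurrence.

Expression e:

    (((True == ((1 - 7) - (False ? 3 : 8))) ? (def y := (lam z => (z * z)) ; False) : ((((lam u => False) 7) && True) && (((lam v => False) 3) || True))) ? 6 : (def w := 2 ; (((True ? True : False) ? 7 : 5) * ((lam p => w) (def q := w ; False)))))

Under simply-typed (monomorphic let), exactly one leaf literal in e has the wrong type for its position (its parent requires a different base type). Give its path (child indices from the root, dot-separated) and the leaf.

Answer: 0.0.0 : true

Trace:
  unify Bool ~ Int
  FAIL: mismatch Bool ~ Int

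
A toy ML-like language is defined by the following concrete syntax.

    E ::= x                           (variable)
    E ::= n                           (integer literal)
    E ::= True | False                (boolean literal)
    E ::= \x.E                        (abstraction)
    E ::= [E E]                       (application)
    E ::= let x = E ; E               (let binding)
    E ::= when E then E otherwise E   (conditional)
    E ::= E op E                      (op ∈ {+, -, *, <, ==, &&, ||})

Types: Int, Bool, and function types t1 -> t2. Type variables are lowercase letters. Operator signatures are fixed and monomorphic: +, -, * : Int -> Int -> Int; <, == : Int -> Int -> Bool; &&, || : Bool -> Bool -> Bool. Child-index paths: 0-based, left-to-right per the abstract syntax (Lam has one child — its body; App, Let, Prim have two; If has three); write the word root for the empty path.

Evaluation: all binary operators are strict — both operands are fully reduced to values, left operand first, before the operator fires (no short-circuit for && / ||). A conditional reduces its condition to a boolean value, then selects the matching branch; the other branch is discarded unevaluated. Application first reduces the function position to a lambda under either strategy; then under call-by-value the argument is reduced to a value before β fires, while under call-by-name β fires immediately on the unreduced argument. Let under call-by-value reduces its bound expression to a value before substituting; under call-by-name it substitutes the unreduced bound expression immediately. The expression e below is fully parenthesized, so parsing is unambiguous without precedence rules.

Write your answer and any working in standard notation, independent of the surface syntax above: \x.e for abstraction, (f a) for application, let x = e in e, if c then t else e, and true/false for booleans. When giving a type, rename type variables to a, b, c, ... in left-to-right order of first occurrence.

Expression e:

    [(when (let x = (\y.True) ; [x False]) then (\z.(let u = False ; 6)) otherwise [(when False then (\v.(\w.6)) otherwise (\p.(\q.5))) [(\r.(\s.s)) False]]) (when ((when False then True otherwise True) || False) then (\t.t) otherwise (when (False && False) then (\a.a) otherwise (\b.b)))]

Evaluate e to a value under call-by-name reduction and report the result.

Answer: 6

Working:
step 0: ((if (let x = (\y.true) in (x false)) then (\z.(let u = false in 6)) else ((if false then (\v.(\w.6)) else (\p.(\q.5))) ((\r.(\s.s)) false))) (if ((if false then true else true) || false) then (\t.t) else (if (false && false) then (\a.a) else (\b.b))))
step 1: [let@0.0] ((if ((\y.true) false) then (\z.(let u = false in 6)) else ((if false then (\v.(\w.6)) else (\p.(\q.5))) ((\r.(\s.s)) false))) (if ((if false then true else true) || false) then (\t.t) else (if (false && false) then (\a.a) else (\b.b))))
step 2: [beta@0.0] ((if true then (\z.(let u = false in 6)) else ((if false then (\v.(\w.6)) else (\p.(\q.5))) ((\r.(\s.s)) false))) (if ((if false then true else true) || false) then (\t.t) else (if (false && false) then (\a.a) else (\b.b))))
step 3: [if@0] ((\z.(let u = false in 6)) (if ((if false then true else true) || false) then (\t.t) else (if (false && false) then (\a.a) else (\b.b))))
step 4: [beta@root] (let u = false in 6)
step 5: [let@root] 6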